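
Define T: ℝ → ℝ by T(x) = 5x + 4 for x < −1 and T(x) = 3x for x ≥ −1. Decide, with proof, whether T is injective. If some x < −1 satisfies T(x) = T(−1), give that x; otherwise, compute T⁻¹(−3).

Both pieces are strictly increasing (slopes 5 and 3), so each is injective on its own interval.
The left piece maps (−∞, −1) onto (−∞, −1); the right piece maps [−1, ∞) onto [−3, ∞).
These images overlap. In particular T(−1) = −3 (right piece), and solving 5x + 4 = −3 on the left piece gives x = −7/5 < −1.
So T(−7/5) = T(−1) with −7/5 ≠ −1, and T is not injective. This x = −7/5 is the requested value below −1.

-7/5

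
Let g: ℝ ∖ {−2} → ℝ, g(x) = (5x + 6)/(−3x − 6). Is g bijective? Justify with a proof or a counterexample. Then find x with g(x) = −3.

If g(x) = −5/3, cross-multiplying gives −3(5x + 6) = 5(−3x − 6), which simplifies to −18 = −30 — false.  So −5/3 has no preimage and g is not surjective.
Thus g is not bijective.
Solving g(x) = −3: cross-multiplying gives 5x + 6 = −3(−3x − 6), which rearranges to −4x = 12, so x = −3.

-3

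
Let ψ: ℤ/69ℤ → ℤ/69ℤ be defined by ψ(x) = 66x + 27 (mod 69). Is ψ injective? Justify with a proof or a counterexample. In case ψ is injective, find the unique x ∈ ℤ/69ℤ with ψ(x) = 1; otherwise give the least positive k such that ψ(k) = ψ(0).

23

We have gcd(66, 69) = 3 > 1. Taking x_1 = 0 and x_2 = 23: ψ(0) = 27 and ψ(23) = 66·23 + 27 = 1545 ≡ 27 (mod 69).
So ψ(0) = ψ(23) while 0 ≠ 23, so ψ is not injective.
Since ψ is not injective, we find the least positive k with ψ(k) = ψ(0): this means 66k ≡ 0 (mod 69), i.e. 69 ∣ 66k. Since gcd(66, 69) = 3, dividing through by 3 this holds exactly when 23 ∣ 22k, and as gcd(22, 23) = 1, exactly when 23 ∣ k.
The smallest positive such k is 23.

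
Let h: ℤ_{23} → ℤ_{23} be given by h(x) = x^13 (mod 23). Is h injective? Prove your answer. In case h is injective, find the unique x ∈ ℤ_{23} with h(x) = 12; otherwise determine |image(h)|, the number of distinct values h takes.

9

Since 23 is prime, the nonzero elements of ℤ_{23} form a cyclic group of order 22.
As gcd(13, 22) = 1, raising to the 13th power is a bijection on this group: if x_1^13 ≡ x_2^13 then (x_1x_2^{−1})^13 = 1, and the only element of order dividing gcd(13, 22) = 1 is 1, so x_1 = x_2.
With h(0) = 0 this makes h injective on all of ℤ_{23}, hence bijective (finite equal-size domain and codomain). In particular h is injective.
Since h is injective, we find the preimage of 12. The inverse of x ↦ x^13 on (ℤ_{23})^× is x ↦ x^17, because 13·17 = 221 = 10·22 + 1 ≡ 1 (mod 22) and x^{22} = 1 for x ≠ 0 (Fermat). So h⁻¹(12) = 12^17 mod 23.
Repeated squaring mod 23: 12^1 ≡ 12, 12^2 ≡ 12² = 144 ≡ 6, 12^4 ≡ 6² = 36 ≡ 13, 12^8 ≡ 13² = 169 ≡ 8, 12^16 ≡ 8² = 64 ≡ 18. Since 17 = 16 + 1, 12^17 ≡ 18·12: 18·12 = 216 ≡ 9. So 12^17 ≡ 9 (mod 23).
Hence h⁻¹(12) = 9.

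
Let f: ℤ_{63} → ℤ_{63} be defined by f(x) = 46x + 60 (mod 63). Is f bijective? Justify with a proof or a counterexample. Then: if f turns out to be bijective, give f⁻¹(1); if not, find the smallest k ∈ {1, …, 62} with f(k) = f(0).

If f(u) = f(v), then 46u ≡ 46v (mod 63). Because gcd(46, 63) = 1, we may cancel 46 to get u ≡ v (mod 63).
We now compute 46⁻¹ mod 63 explicitly. Euclid's algorithm: 63 = 1·46 + 17, 46 = 2·17 + 12, 17 = 1·12 + 5, 12 = 2·5 + 2, 5 = 2·2 + 1; back-substituting gives 1 = 37·46 − 27·63, so 46⁻¹ ≡ 37 (mod 63).
For any y ∈ ℤ_{63}, x = 37(y − 60) mod 63 satisfies f(x) = 46·37(y − 60) + 60 ≡ y (since 46·37 ≡ 1 mod 63). So every y has a preimage.
So f is bijective.
Since f is bijective, we find f⁻¹(1): we need 46x ≡ 1 − 60 ≡ 4 (mod 63). Using 46⁻¹ = 37: x ≡ 37·4 = 148 = 2·63 + 22, so x = 22.
Check: f(22) = 46·22 + 60 = 1072 = 17·63 + 1 ≡ 1 (mod 63).

22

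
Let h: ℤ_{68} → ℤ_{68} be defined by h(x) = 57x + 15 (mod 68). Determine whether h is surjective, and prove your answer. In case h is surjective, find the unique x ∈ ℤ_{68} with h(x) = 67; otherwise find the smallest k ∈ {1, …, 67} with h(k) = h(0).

Since gcd(57, 68) = 1, 57 is invertible modulo 68. Euclid's algorithm: 68 = 1·57 + 11, 57 = 5·11 + 2, 11 = 5·2 + 1; back-substituting gives 1 = 37·57 − 31·68, so 57⁻¹ ≡ 37 (mod 68).
For any y ∈ ℤ_{68}, x = 37(y − 15) mod 68 satisfies h(x) = 57·37(y − 15) + 15 ≡ y (since 57·37 ≡ 1 mod 68). So every y has a preimage.
Therefore h is surjective.
Since h is surjective, we find h⁻¹(67): we need 57x ≡ 67 − 15 ≡ 52 (mod 68). Using 57⁻¹ = 37: x ≡ 37·52 = 1924 = 28·68 + 20, so x = 20.
Check: h(20) = 57·20 + 15 = 1155 = 16·68 + 67 ≡ 67 (mod 68).

20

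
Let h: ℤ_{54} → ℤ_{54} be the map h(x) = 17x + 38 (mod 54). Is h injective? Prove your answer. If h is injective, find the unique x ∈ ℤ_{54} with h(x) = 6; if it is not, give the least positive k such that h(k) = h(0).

14

Suppose h(s) = h(t) in ℤ_{54}. Then 17s + 38 ≡ 17t + 38 (mod 54), thus 17(s − t) ≡ 0 (mod 54).
Since gcd(17, 54) = 1, 17 is invertible modulo 54, so s − t ≡ 0 (mod 54), i.e. s = t.
Hence h is injective.
We now compute 17⁻¹ mod 54 explicitly. Euclid's algorithm: 54 = 3·17 + 3, 17 = 5·3 + 2, 3 = 1·2 + 1; back-substituting gives 1 = 35·17 − 11·54, so 17⁻¹ ≡ 35 (mod 54).
Since h is injective, we find h⁻¹(6): we need 17x ≡ 6 − 38 ≡ 22 (mod 54). Using 17⁻¹ = 35: x ≡ 35·22 = 770 = 14·54 + 14, so x = 14.
Check: h(14) = 17·14 + 38 = 276 = 5·54 + 6 ≡ 6 (mod 54).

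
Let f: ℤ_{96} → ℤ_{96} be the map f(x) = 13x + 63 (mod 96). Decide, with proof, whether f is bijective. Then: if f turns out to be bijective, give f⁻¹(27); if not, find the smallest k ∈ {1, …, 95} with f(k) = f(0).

12

Recall: f is injective when f(s) = f(t) forces s = t.
If f(s) = f(t), then 13s ≡ 13t (mod 96). Because gcd(13, 96) = 1, we may cancel 13 to get s ≡ t (mod 96).
We now compute 13⁻¹ mod 96 explicitly. Euclid's algorithm: 96 = 7·13 + 5, 13 = 2·5 + 3, 5 = 1·3 + 2, 3 = 1·2 + 1; back-substituting gives 1 = 37·13 − 5·96, so 13⁻¹ ≡ 37 (mod 96).
For any y ∈ ℤ_{96}, x = 37(y − 63) mod 96 satisfies f(x) = 13·37(y − 63) + 63 ≡ y (since 13·37 ≡ 1 mod 96). So every y has a preimage.
Therefore f is bijective.
Since f is bijective, we compute f⁻¹(27): solve 13x + 63 ≡ 27 (mod 96), i.e. 13x ≡ 60 (mod 96).
Multiplying by 13⁻¹ = 37 gives x ≡ 37·60 = 2220 = 23·96 + 12 ≡ 12 (mod 96).
Check: f(12) = 13·12 + 63 = 219 = 2·96 + 27 ≡ 27 (mod 96).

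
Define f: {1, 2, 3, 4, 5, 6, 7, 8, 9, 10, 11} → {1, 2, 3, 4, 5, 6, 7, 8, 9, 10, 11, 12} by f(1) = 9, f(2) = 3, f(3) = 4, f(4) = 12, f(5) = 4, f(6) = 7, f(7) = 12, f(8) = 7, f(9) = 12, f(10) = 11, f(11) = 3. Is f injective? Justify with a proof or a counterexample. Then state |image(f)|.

f(3) = 4 = f(5) with 3 ≠ 5, so f is not injective.
The image of f is {3, 4, 7, 9, 11, 12}, which has 6 elements.

6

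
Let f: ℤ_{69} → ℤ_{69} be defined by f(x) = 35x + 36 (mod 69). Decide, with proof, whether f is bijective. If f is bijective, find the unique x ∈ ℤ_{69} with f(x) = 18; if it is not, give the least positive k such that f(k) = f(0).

If f(x_1) = f(x_2), then 35x_1 ≡ 35x_2 (mod 69). Because gcd(35, 69) = 1, we may cancel 35 to get x_1 ≡ x_2 (mod 69).
We now compute 35⁻¹ mod 69 explicitly. Euclid's algorithm: 69 = 1·35 + 34, 35 = 1·34 + 1; back-substituting gives 1 = 2·35 − 1·69, so 35⁻¹ ≡ 2 (mod 69).
For any y ∈ ℤ_{69}, x = 2(y − 36) mod 69 satisfies f(x) = 35·2(y − 36) + 36 ≡ y (since 35·2 ≡ 1 mod 69). So every y has a preimage.
Thus f is bijective.
Since f is bijective, we find f⁻¹(18): we need 35x ≡ 18 − 36 ≡ 51 (mod 69). Using 35⁻¹ = 2: x ≡ 2·51 = 102 = 1·69 + 33, so x = 33.
Check: f(33) = 35·33 + 36 = 1191 = 17·69 + 18 ≡ 18 (mod 69).

33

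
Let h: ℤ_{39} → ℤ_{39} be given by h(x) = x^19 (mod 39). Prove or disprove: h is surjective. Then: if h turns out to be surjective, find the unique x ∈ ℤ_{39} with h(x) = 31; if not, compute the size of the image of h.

Computing x^19 mod 39 for each x (by repeated squaring, reducing mod 39 at every step), the values h(0), h(1), …, h(38) are: 0, 1, 11, 3, 4, 8, 33, 19, 5, 9, 10, 2, 12, 13, 14, 24, 16, 17, 21, 7, 32, 18, 22, 23, 15, 25, 26, 27, 37, 29, 30, 34, 20, 6, 31, 35, 36, 28, 38.
Every element of ℤ_{39} appears exactly once in this list, so h is a bijection, and in particular surjective.
Since h is surjective, we read off the preimage of 31 from the same table: h(34) = 31, so h⁻¹(31) = 34.

34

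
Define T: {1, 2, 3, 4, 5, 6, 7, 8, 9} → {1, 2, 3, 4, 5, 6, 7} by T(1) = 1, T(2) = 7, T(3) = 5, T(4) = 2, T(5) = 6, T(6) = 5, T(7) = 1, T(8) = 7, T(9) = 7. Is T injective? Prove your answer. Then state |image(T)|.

5

T(3) = 5 = T(6) with 3 ≠ 6, so T is not injective.
The image of T is {1, 2, 5, 6, 7}, which has 5 elements.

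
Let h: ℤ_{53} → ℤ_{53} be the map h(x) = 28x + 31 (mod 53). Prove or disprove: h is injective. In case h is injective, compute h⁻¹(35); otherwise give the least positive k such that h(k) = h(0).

38

Suppose h(u) = h(v) in ℤ_{53}. Then 28u + 31 ≡ 28v + 31 (mod 53), hence 28(u − v) ≡ 0 (mod 53).
Since gcd(28, 53) = 1, 28 is invertible modulo 53, therefore u − v ≡ 0 (mod 53), i.e. u = v.
Therefore h is injective.
We now compute 28⁻¹ mod 53 explicitly. Euclid's algorithm: 53 = 1·28 + 25, 28 = 1·25 + 3, 25 = 8·3 + 1; back-substituting gives 1 = 36·28 − 19·53, so 28⁻¹ ≡ 36 (mod 53).
Since h is injective, we compute h⁻¹(35): solve 28x + 31 ≡ 35 (mod 53), i.e. 28x ≡ 4 (mod 53).
Multiplying by 28⁻¹ = 36 gives x ≡ 36·4 = 144 = 2·53 + 38 ≡ 38 (mod 53).
Check: h(38) = 28·38 + 31 = 1095 = 20·53 + 35 ≡ 35 (mod 53).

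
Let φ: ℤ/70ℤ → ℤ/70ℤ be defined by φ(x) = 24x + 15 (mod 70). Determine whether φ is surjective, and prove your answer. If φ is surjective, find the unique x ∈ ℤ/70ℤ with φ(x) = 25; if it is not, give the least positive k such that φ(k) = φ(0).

Recall: φ is surjective if every y in the codomain equals φ(x) for some x in the domain.
Since gcd(24, 70) = 2, we have 24x ≡ 0 (mod 2) for all x, so φ(x) ≡ 1 (mod 2).
But 0 ≢ 1 (mod 2), so 0 ∈ ℤ/70ℤ has no preimage. Therefore φ is not surjective.
Since φ is not surjective, we find the least positive k with φ(k) = φ(0): this means 24k ≡ 0 (mod 70), i.e. 70 ∣ 24k. Since gcd(24, 70) = 2, dividing through by 2 this holds exactly when 35 ∣ 12k, and as gcd(12, 35) = 1, exactly when 35 ∣ k.
The smallest positive such k is 35.

35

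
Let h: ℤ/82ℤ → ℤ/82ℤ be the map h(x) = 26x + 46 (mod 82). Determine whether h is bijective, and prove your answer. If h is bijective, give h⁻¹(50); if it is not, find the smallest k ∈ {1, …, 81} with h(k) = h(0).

Recall: h is injective when h(u) = h(v) forces u = v.
We have gcd(26, 82) = 2 > 1. Taking u = 0 and v = 41: h(0) = 46 and h(41) = 26·41 + 46 = 1112 ≡ 46 (mod 82).
So h(0) = h(41) while 0 ≠ 41, hence h is not injective, hence not bijective.
Since h is not bijective, we find the least positive k with h(k) = h(0): this means 26k ≡ 0 (mod 82), i.e. 82 ∣ 26k. Since gcd(26, 82) = 2, dividing through by 2 this holds exactly when 41 ∣ 13k, and as gcd(13, 41) = 1, exactly when 41 ∣ k.
The smallest positive such k is 41.

41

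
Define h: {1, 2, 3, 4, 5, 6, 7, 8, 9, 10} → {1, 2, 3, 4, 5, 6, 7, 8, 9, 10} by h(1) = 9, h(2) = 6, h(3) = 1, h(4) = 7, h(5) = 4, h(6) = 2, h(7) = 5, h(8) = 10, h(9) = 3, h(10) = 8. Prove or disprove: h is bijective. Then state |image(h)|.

The values 9, 6, 1, 7, 4, 2, 5, 10, 3, 8 are a permutation of {1, 2, 3, 4, 5, 6, 7, 8, 9, 10}: each element appears exactly once.
So h is injective and surjective, hence bijective.
The image of h is {1, 2, 3, 4, 5, 6, 7, 8, 9, 10}, which has 10 elements.

10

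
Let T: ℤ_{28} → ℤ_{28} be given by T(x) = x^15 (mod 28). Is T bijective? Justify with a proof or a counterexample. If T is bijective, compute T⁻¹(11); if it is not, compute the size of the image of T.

9

T(2): Repeated squaring mod 28: 2^1 ≡ 2, 2^2 ≡ 2² = 4, 2^4 ≡ 4² = 16, 2^8 ≡ 16² = 256 ≡ 4. Since 15 = 8 + 4 + 2 + 1, 2^15 ≡ 4·16·4·2: 4·16 = 64 ≡ 8, then 8·4 = 32 ≡ 4, then 4·2 = 8. So 2^15 ≡ 8 (mod 28).
T(4): Repeated squaring mod 28: 4^1 ≡ 4, 4^2 ≡ 4² = 16, 4^4 ≡ 16² = 256 ≡ 4, 4^8 ≡ 4² = 16. Since 15 = 8 + 4 + 2 + 1, 4^15 ≡ 16·4·16·4: 16·4 = 64 ≡ 8, then 8·16 = 128 ≡ 16, then 16·4 = 64 ≡ 8. So 4^15 ≡ 8 (mod 28).
So T(2) = T(4) = 8 while 2 ≠ 4, so T is not injective, hence not bijective.
Since T is not bijective, we determine |image(T)|. Computing x^15 mod 28 for each x (by repeated squaring, reducing mod 28 at every step), the values T(0), T(1), …, T(27) are: 0, 1, 8, 27, 8, 13, 20, 7, 8, 1, 20, 15, 20, 13, 0, 15, 8, 13, 8, 27, 20, 21, 8, 15, 20, 1, 20, 27.
The distinct values are {0, 1, 7, 8, 13, 15, 20, 21, 27}; there are 9 of them.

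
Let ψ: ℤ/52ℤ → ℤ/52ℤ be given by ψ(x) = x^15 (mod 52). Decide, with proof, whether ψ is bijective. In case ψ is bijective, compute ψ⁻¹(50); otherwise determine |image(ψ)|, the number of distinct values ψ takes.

15

ψ(2): Repeated squaring mod 52: 2^1 ≡ 2, 2^2 ≡ 2² = 4, 2^4 ≡ 4² = 16, 2^8 ≡ 16² = 256 ≡ 48. Since 15 = 8 + 4 + 2 + 1, 2^15 ≡ 48·16·4·2: 48·16 = 768 ≡ 40, then 40·4 = 160 ≡ 4, then 4·2 = 8. So 2^15 ≡ 8 (mod 52).
ψ(6): Repeated squaring mod 52: 6^1 ≡ 6, 6^2 ≡ 6² = 36, 6^4 ≡ 36² = 1296 ≡ 48, 6^8 ≡ 48² = 2304 ≡ 16. Since 15 = 8 + 4 + 2 + 1, 6^15 ≡ 16·48·36·6: 16·48 = 768 ≡ 40, then 40·36 = 1440 ≡ 36, then 36·6 = 216 ≡ 8. So 6^15 ≡ 8 (mod 52).
So ψ(2) = ψ(6) = 8 while 2 ≠ 6, therefore ψ is not injective, hence not bijective.
Since ψ is not bijective, we determine |image(ψ)|. Computing x^15 mod 52 for each x (by repeated squaring, reducing mod 52 at every step), the values ψ(0), ψ(1), …, ψ(51) are: 0, 1, 8, 27, 12, 21, 8, 31, 44, 1, 12, 31, 12, 13, 40, 47, 40, 25, 8, 47, 44, 5, 40, 51, 44, 25, 0, 27, 8, 1, 12, 47, 8, 5, 44, 27, 12, 5, 12, 39, 40, 21, 40, 51, 8, 21, 44, 31, 40, 25, 44, 51.
The distinct values are {0, 1, 5, 8, 12, 13, 21, 25, 27, 31, 39, 40, 44, 47, 51}; there are 15 of them.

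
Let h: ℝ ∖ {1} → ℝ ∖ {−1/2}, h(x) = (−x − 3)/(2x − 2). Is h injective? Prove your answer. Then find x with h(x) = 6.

Suppose h(a) = h(b). Cross-multiplying: (−a − 3)(2b − 2) = (−b − 3)(2a − 2).
Expanding both sides and cancelling the symmetric terms leaves 8·(a − b) = 0. Since 8 ≠ 0, a = b. Thus h is injective.
Solving h(x) = 6: cross-multiplying gives −x − 3 = 6(2x − 2), which rearranges to −13x = −9, so x = 9/13.

9/13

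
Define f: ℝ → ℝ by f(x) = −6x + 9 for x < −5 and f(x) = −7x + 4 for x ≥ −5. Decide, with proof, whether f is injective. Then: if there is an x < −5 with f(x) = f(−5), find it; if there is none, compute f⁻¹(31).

-27/7

Both pieces are strictly decreasing (slopes −6 and −7), so each is injective on its own interval.
The left piece maps (−∞, −5) onto (39, ∞); the right piece maps [−5, ∞) onto (−∞, 39].
These images are disjoint, so no value is attained by both pieces. Hence f is injective.
Because the two images are disjoint, no x < −5 has f(x) = f(−5), so we compute f⁻¹(31): 31 lies in (−∞, 39], so solve −7x + 4 = 31: x = (31 − 4)/(−7) = −27/7.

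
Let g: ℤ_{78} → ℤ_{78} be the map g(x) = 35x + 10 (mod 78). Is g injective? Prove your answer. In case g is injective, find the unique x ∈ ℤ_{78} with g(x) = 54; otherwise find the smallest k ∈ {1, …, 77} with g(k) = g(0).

By definition, injectivity means: for all a, b in the domain, g(a) = g(b) implies a = b.
Suppose g(a) = g(b) in ℤ_{78}. Then 35a + 10 ≡ 35b + 10 (mod 78), hence 35(a − b) ≡ 0 (mod 78).
Since gcd(35, 78) = 1, 35 is invertible modulo 78, therefore a − b ≡ 0 (mod 78), i.e. a = b.
Thus g is injective.
We now compute 35⁻¹ mod 78 explicitly. Euclid's algorithm: 78 = 2·35 + 8, 35 = 4·8 + 3, 8 = 2·3 + 2, 3 = 1·2 + 1; back-substituting gives 1 = 29·35 − 13·78, so 35⁻¹ ≡ 29 (mod 78).
Since g is injective, we find g⁻¹(54): we need 35x ≡ 54 − 10 ≡ 44 (mod 78). Using 35⁻¹ = 29: x ≡ 29·44 = 1276 = 16·78 + 28, so x = 28.
Check: g(28) = 35·28 + 10 = 990 = 12·78 + 54 ≡ 54 (mod 78).

28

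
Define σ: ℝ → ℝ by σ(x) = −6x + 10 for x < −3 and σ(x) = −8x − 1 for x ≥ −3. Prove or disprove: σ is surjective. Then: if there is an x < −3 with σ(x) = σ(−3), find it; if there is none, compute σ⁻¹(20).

Both pieces are strictly decreasing (slopes −6 and −8), so each is injective on its own interval.
The left piece maps (−∞, −3) onto (28, ∞); the right piece maps [−3, ∞) onto (−∞, 23].
The union (28, ∞) ∪ (−∞, 23] omits the interval between 28 and 23; in particular 28 has no preimage. So σ is not surjective.
Because the two images are disjoint, no x < −3 has σ(x) = σ(−3), so we compute σ⁻¹(20): 20 lies in (−∞, 23], so solve −8x − 1 = 20: x = (20 + 1)/(−8) = −21/8.

-21/8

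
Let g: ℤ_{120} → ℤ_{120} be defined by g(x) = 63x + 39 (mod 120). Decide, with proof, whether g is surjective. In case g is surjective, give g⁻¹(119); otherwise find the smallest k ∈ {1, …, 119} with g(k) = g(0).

Recall that g is surjective if every y in the codomain equals g(x) for some x in the domain.
Since gcd(63, 120) = 3, we have 63x ≡ 0 (mod 3) for all x, so g(x) ≡ 0 (mod 3).
But 1 ≢ 0 (mod 3), so 1 ∈ ℤ_{120} has no preimage. So g is not surjective.
Since g is not surjective, we find the least positive k with g(k) = g(0): this means 63k ≡ 0 (mod 120), i.e. 120 ∣ 63k. Since gcd(63, 120) = 3, dividing through by 3 this holds exactly when 40 ∣ 21k, and as gcd(21, 40) = 1, exactly when 40 ∣ k.
The smallest positive such k is 40.

40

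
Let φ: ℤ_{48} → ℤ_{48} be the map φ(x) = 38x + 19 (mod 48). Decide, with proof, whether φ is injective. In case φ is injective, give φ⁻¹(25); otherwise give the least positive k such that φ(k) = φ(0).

Recall: φ is injective when φ(u) = φ(v) forces u = v.
We have gcd(38, 48) = 2 > 1. Taking u = 0 and v = 24: φ(0) = 19 and φ(24) = 38·24 + 19 = 931 ≡ 19 (mod 48).
So φ(0) = φ(24) while 0 ≠ 24, hence φ is not injective.
Since φ is not injective, we find the least positive k with φ(k) = φ(0): this means 38k ≡ 0 (mod 48), i.e. 48 ∣ 38k. Since gcd(38, 48) = 2, dividing through by 2 this holds exactly when 24 ∣ 19k, and as gcd(19, 24) = 1, exactly when 24 ∣ k.
The smallest positive such k is 24.

24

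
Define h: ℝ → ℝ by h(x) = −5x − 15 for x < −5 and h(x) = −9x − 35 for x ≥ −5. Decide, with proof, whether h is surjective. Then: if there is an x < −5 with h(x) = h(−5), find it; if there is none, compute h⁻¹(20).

Both pieces are strictly decreasing (slopes −5 and −9), so each is injective on its own interval.
The left piece maps (−∞, −5) onto (10, ∞); the right piece maps [−5, ∞) onto (−∞, 10].
These images together cover ℝ, so h is surjective.
Because the two images are disjoint, no x < −5 has h(x) = h(−5), so we compute h⁻¹(20): 20 lies in (10, ∞), so solve −5x − 15 = 20: x = (20 + 15)/(−5) = −7.

-7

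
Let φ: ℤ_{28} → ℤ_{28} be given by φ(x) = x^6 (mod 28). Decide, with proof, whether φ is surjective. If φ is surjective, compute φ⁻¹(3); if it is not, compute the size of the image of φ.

4

φ(1) = 1^6 = 1.
φ(3): Repeated squaring mod 28: 3^1 ≡ 3, 3^2 ≡ 3² = 9, 3^4 ≡ 9² = 81 ≡ 25. Since 6 = 4 + 2, 3^6 ≡ 25·9: 25·9 = 225 ≡ 1. So 3^6 ≡ 1 (mod 28).
So φ(1) = φ(3) = 1 while 1 ≠ 3, hence φ is not injective.
A non-injective map from the 28-element set ℤ_{28} to itself takes at most 27 distinct values, so it cannot be surjective. Therefore φ is not surjective.
Since φ is not surjective, we determine |image(φ)|. Computing x^6 mod 28 for each x (by repeated squaring, reducing mod 28 at every step), the values φ(0), φ(1), …, φ(27) are: 0, 1, 8, 1, 8, 1, 8, 21, 8, 1, 8, 1, 8, 1, 0, 1, 8, 1, 8, 1, 8, 21, 8, 1, 8, 1, 8, 1.
The distinct values are {0, 1, 8, 21}; there are 4 of them.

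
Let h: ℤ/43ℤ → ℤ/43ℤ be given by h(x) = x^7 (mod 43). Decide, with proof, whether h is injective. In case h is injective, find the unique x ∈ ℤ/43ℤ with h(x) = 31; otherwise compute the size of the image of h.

7

h(1) = 1^7 = 1.
h(4): Repeated squaring mod 43: 4^1 ≡ 4, 4^2 ≡ 4² = 16, 4^4 ≡ 16² = 256 ≡ 41. Since 7 = 4 + 2 + 1, 4^7 ≡ 41·16·4: 41·16 = 656 ≡ 11, then 11·4 = 44 ≡ 1. So 4^7 ≡ 1 (mod 43).
So h(1) = h(4) = 1 while 1 ≠ 4, so h is not injective.
Since h is not injective, we determine |image(h)|. Computing x^7 mod 43 for each x (by repeated squaring, reducing mod 43 at every step), the values h(0), h(1), …, h(42) are: 0, 1, 42, 37, 1, 37, 6, 7, 42, 36, 6, 1, 37, 36, 36, 36, 1, 36, 7, 37, 37, 1, 42, 6, 6, 36, 7, 42, 7, 7, 7, 6, 42, 37, 7, 1, 36, 37, 6, 42, 6, 1, 42.
The distinct values are {0, 1, 6, 7, 36, 37, 42}; there are 7 of them.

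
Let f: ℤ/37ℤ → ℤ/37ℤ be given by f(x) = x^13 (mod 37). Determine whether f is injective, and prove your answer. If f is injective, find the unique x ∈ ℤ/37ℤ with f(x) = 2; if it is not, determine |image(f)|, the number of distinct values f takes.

Since 37 is prime, the nonzero elements of ℤ/37ℤ form a cyclic group of order 36.
As gcd(13, 36) = 1, raising to the 13th power is a bijection on this group: if a^13 ≡ b^13 then (ab^{−1})^13 = 1, and the only element of order dividing gcd(13, 36) = 1 is 1, so a = b.
With f(0) = 0 this makes f injective on all of ℤ/37ℤ, hence bijective (finite equal-size domain and codomain). In particular f is injective.
Since f is injective, we find the preimage of 2. The inverse of x ↦ x^13 on (ℤ/37ℤ)^× is x ↦ x^25, because 13·25 = 325 = 9·36 + 1 ≡ 1 (mod 36) and x^{36} = 1 for x ≠ 0 (Fermat). So f⁻¹(2) = 2^25 mod 37.
Repeated squaring mod 37: 2^1 ≡ 2, 2^2 ≡ 2² = 4, 2^4 ≡ 4² = 16, 2^8 ≡ 16² = 256 ≡ 34, 2^16 ≡ 34² = 1156 ≡ 9. Since 25 = 16 + 8 + 1, 2^25 ≡ 9·34·2: 9·34 = 306 ≡ 10, then 10·2 = 20. So 2^25 ≡ 20 (mod 37).
Hence f⁻¹(2) = 20.

20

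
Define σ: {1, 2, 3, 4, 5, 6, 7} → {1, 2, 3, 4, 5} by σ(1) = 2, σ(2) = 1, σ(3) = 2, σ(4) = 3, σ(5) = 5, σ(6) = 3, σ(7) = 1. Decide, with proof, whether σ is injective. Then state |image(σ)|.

4

σ(1) = 2 = σ(3) with 1 ≠ 3, so σ is not injective.
The image of σ is {1, 2, 3, 5}, which has 4 elements.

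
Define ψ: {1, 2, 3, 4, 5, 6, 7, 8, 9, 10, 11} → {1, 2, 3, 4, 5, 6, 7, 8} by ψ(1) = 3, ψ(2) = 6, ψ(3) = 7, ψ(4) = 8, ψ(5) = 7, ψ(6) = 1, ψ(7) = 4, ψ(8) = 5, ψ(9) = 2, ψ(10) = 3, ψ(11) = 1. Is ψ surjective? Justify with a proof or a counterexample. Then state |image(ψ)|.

8

Every element of the codomain has a preimage: 1 = ψ(6), 2 = ψ(9), 3 = ψ(1), 4 = ψ(7), 5 = ψ(8), 6 = ψ(2), 7 = ψ(3), 8 = ψ(4).
Therefore ψ is surjective.
The image of ψ is {1, 2, 3, 4, 5, 6, 7, 8}, which has 8 elements.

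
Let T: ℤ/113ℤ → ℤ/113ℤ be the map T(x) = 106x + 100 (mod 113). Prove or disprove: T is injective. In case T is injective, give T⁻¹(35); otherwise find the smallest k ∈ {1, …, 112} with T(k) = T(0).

90

If T(x_1) = T(x_2), then 106x_1 ≡ 106x_2 (mod 113). Because gcd(106, 113) = 1, we may cancel 106 to get x_1 ≡ x_2 (mod 113).
Thus T is injective.
We now compute 106⁻¹ mod 113 explicitly. Euclid's algorithm: 113 = 1·106 + 7, 106 = 15·7 + 1; back-substituting gives 1 = 16·106 − 15·113, so 106⁻¹ ≡ 16 (mod 113).
Since T is injective, we compute T⁻¹(35): solve 106x + 100 ≡ 35 (mod 113), i.e. 106x ≡ 48 (mod 113).
Multiplying by 106⁻¹ = 16 gives x ≡ 16·48 = 768 = 6·113 + 90 ≡ 90 (mod 113).
Check: T(90) = 106·90 + 100 = 9640 = 85·113 + 35 ≡ 35 (mod 113).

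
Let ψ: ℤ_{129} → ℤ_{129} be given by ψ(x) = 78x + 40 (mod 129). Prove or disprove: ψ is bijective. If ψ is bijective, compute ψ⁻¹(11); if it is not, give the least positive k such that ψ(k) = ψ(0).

Recall: injectivity means: for all u, v in the domain, ψ(u) = ψ(v) implies u = v.
We have gcd(78, 129) = 3 > 1. Taking u = 0 and v = 43: ψ(0) = 40 and ψ(43) = 78·43 + 40 = 3394 ≡ 40 (mod 129).
So ψ(0) = ψ(43) while 0 ≠ 43, thus ψ is not injective, hence not bijective.
Since ψ is not bijective, we find the least positive k with ψ(k) = ψ(0): this means 78k ≡ 0 (mod 129), i.e. 129 ∣ 78k. Since gcd(78, 129) = 3, dividing through by 3 this holds exactly when 43 ∣ 26k, and as gcd(26, 43) = 1, exactly when 43 ∣ k.
The smallest positive such k is 43.

43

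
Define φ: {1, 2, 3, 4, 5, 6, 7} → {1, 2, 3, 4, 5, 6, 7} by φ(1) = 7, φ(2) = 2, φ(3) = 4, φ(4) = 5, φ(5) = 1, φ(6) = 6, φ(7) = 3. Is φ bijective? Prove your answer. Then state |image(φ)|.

7

The values 7, 2, 4, 5, 1, 6, 3 are a permutation of {1, 2, 3, 4, 5, 6, 7}: each element appears exactly once.
So φ is injective and surjective, hence bijective.
The image of φ is {1, 2, 3, 4, 5, 6, 7}, which has 7 elements.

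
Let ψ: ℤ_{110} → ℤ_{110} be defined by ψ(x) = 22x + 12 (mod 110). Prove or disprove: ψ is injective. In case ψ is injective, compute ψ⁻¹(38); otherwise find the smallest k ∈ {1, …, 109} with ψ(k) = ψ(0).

Recall that ψ is injective when ψ(u) = ψ(v) forces u = v.
We have gcd(22, 110) = 22 > 1. Taking u = 0 and v = 5: ψ(0) = 12 and ψ(5) = 22·5 + 12 = 122 ≡ 12 (mod 110).
So ψ(0) = ψ(5) while 0 ≠ 5, so ψ is not injective.
Since ψ is not injective, we find the least positive k with ψ(k) = ψ(0): this means 22k ≡ 0 (mod 110), i.e. 110 ∣ 22k. Since gcd(22, 110) = 22, dividing through by 22 this holds exactly when 5 ∣ k.
The smallest positive such k is 5.

5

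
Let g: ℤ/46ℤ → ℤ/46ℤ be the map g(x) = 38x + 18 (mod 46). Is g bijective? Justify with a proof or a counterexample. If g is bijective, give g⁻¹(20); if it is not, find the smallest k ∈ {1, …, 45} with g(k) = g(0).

23

We have gcd(38, 46) = 2 > 1. Taking s = 0 and t = 23: g(0) = 18 and g(23) = 38·23 + 18 = 892 ≡ 18 (mod 46).
So g(0) = g(23) while 0 ≠ 23, hence g is not injective, hence not bijective.
Since g is not bijective, we find the least positive k with g(k) = g(0): this means 38k ≡ 0 (mod 46), i.e. 46 ∣ 38k. Since gcd(38, 46) = 2, dividing through by 2 this holds exactly when 23 ∣ 19k, and as gcd(19, 23) = 1, exactly when 23 ∣ k.
The smallest positive such k is 23.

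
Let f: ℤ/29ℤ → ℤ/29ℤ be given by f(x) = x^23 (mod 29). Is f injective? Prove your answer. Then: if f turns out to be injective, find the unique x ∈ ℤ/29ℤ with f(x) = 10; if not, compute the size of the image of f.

Since 29 is prime, the nonzero elements of ℤ/29ℤ form a cyclic group of order 28.
As gcd(23, 28) = 1, raising to the 23rd power is a bijection on this group: if x_1^23 ≡ x_2^23 then (x_1x_2^{−1})^23 = 1, and the only element of order dividing gcd(23, 28) = 1 is 1, so x_1 = x_2.
With f(0) = 0 this makes f injective on all of ℤ/29ℤ, hence bijective (finite equal-size domain and codomain). In particular f is injective.
Since f is injective, we find the preimage of 10. The inverse of x ↦ x^23 on (ℤ/29ℤ)^× is x ↦ x^11, because 23·11 = 253 = 9·28 + 1 ≡ 1 (mod 28) and x^{28} = 1 for x ≠ 0 (Fermat). So f⁻¹(10) = 10^11 mod 29.
Repeated squaring mod 29: 10^1 ≡ 10, 10^2 ≡ 10² = 100 ≡ 13, 10^4 ≡ 13² = 169 ≡ 24, 10^8 ≡ 24² = 576 ≡ 25. Since 11 = 8 + 2 + 1, 10^11 ≡ 25·13·10: 25·13 = 325 ≡ 6, then 6·10 = 60 ≡ 2. So 10^11 ≡ 2 (mod 29).
Hence f⁻¹(10) = 2.

2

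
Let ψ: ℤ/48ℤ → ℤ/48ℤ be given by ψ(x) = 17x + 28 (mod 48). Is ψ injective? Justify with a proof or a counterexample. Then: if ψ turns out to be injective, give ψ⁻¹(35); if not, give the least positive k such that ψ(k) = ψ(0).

23

Suppose ψ(a) = ψ(b) in ℤ/48ℤ. Then 17a + 28 ≡ 17b + 28 (mod 48), hence 17(a − b) ≡ 0 (mod 48).
Since gcd(17, 48) = 1, 17 is invertible modulo 48, hence a − b ≡ 0 (mod 48), i.e. a = b.
Thus ψ is injective.
We now compute 17⁻¹ mod 48 explicitly. Euclid's algorithm: 48 = 2·17 + 14, 17 = 1·14 + 3, 14 = 4·3 + 2, 3 = 1·2 + 1; back-substituting gives 1 = 17·17 − 6·48, so 17⁻¹ ≡ 17 (mod 48).
Since ψ is injective, we compute ψ⁻¹(35): solve 17x + 28 ≡ 35 (mod 48), i.e. 17x ≡ 7 (mod 48).
Multiplying by 17⁻¹ = 17 gives x ≡ 17·7 = 119 = 2·48 + 23 ≡ 23 (mod 48).
Check: ψ(23) = 17·23 + 28 = 419 = 8·48 + 35 ≡ 35 (mod 48).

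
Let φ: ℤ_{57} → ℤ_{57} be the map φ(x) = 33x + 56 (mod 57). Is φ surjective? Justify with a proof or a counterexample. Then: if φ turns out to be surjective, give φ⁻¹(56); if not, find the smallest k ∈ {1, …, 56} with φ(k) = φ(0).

By definition, surjectivity means every element of the codomain has a preimage under φ.
Since gcd(33, 57) = 3, we have 33x ≡ 0 (mod 3) for all x, so φ(x) ≡ 2 (mod 3).
But 0 ≢ 2 (mod 3), so 0 ∈ ℤ_{57} has no preimage. So φ is not surjective.
Since φ is not surjective, we find the least positive k with φ(k) = φ(0): this means 33k ≡ 0 (mod 57), i.e. 57 ∣ 33k. Since gcd(33, 57) = 3, dividing through by 3 this holds exactly when 19 ∣ 11k, and as gcd(11, 19) = 1, exactly when 19 ∣ k.
The smallest positive such k is 19.

19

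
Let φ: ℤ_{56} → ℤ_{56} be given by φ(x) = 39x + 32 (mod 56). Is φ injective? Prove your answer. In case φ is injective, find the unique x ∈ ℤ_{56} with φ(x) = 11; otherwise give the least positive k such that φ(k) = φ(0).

If φ(a) = φ(b), then 39a ≡ 39b (mod 56). Because gcd(39, 56) = 1, we may cancel 39 to get a ≡ b (mod 56).
Thus φ is injective.
We now compute 39⁻¹ mod 56 explicitly. Euclid's algorithm: 56 = 1·39 + 17, 39 = 2·17 + 5, 17 = 3·5 + 2, 5 = 2·2 + 1; back-substituting gives 1 = 23·39 − 16·56, so 39⁻¹ ≡ 23 (mod 56).
Since φ is injective, we compute φ⁻¹(11): solve 39x + 32 ≡ 11 (mod 56), i.e. 39x ≡ 35 (mod 56).
Multiplying by 39⁻¹ = 23 gives x ≡ 23·35 = 805 = 14·56 + 21 ≡ 21 (mod 56).
Check: φ(21) = 39·21 + 32 = 851 = 15·56 + 11 ≡ 11 (mod 56).

21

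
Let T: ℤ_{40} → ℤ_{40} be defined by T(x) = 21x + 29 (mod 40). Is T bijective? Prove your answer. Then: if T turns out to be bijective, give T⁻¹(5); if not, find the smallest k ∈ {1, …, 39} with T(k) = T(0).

By definition, injectivity means: for all u, v in the domain, T(u) = T(v) implies u = v.
Suppose T(u) = T(v) in ℤ_{40}. Then 21u + 29 ≡ 21v + 29 (mod 40), thus 21(u − v) ≡ 0 (mod 40).
Since gcd(21, 40) = 1, 21 is invertible modulo 40, so u − v ≡ 0 (mod 40), i.e. u = v.
We now compute 21⁻¹ mod 40 explicitly. Euclid's algorithm: 40 = 1·21 + 19, 21 = 1·19 + 2, 19 = 9·2 + 1; back-substituting gives 1 = 21·21 − 11·40, so 21⁻¹ ≡ 21 (mod 40).
Then y ↦ 21(y − 29) is a two-sided inverse to T, so every y ∈ ℤ_{40} has a preimage.
Thus T is bijective.
Since T is bijective, we find T⁻¹(5): we need 21x ≡ 5 − 29 ≡ 16 (mod 40). Using 21⁻¹ = 21: x ≡ 21·16 = 336 = 8·40 + 16, so x = 16.
Check: T(16) = 21·16 + 29 = 365 = 9·40 + 5 ≡ 5 (mod 40).

16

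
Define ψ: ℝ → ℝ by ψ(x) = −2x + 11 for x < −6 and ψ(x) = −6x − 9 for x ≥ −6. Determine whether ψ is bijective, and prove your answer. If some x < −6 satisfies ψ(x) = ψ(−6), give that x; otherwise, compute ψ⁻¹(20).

-8

Both pieces are strictly decreasing (slopes −2 and −6), so each is injective on its own interval.
The left piece maps (−∞, −6) onto (23, ∞); the right piece maps [−6, ∞) onto (−∞, 27].
These images overlap. In particular ψ(−6) = 27 (right piece), and solving −2x + 11 = 27 on the left piece gives x = −8 < −6.
So ψ(−8) = ψ(−6) with −8 ≠ −6, and ψ is not injective, hence not bijective. This x = −8 is the requested value below −6.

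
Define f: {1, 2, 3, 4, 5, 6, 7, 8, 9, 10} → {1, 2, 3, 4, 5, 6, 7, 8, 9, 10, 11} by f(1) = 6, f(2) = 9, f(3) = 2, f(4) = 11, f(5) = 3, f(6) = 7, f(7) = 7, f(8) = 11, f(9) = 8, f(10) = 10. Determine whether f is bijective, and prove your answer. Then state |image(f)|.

f(6) = 7 = f(7) with 6 ≠ 7, so f is not injective, hence not bijective.
The image of f is {2, 3, 6, 7, 8, 9, 10, 11}, which has 8 elements.

8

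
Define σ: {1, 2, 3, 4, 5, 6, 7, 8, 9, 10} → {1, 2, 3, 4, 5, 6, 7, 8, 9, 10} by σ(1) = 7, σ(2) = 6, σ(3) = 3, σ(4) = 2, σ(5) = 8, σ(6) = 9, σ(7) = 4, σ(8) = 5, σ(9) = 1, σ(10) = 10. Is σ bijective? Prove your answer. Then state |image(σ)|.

The values 7, 6, 3, 2, 8, 9, 4, 5, 1, 10 are a permutation of {1, 2, 3, 4, 5, 6, 7, 8, 9, 10}: each element appears exactly once.
So σ is injective and surjective, hence bijective.
The image of σ is {1, 2, 3, 4, 5, 6, 7, 8, 9, 10}, which has 10 elements.

10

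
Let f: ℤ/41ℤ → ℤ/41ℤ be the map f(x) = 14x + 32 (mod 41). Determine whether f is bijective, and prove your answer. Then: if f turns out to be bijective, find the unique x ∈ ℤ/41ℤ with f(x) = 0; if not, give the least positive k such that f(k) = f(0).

27

By definition, f is injective when f(u) = f(v) forces u = v.
If f(u) = f(v), then 14u ≡ 14v (mod 41). Because gcd(14, 41) = 1, we may cancel 14 to get u ≡ v (mod 41).
We now compute 14⁻¹ mod 41 explicitly. Euclid's algorithm: 41 = 2·14 + 13, 14 = 1·13 + 1; back-substituting gives 1 = 3·14 − 1·41, so 14⁻¹ ≡ 3 (mod 41).
Then y ↦ 3(y − 32) is a two-sided inverse to f, so every y ∈ ℤ/41ℤ has a preimage.
So f is bijective.
Since f is bijective, we compute f⁻¹(0): solve 14x + 32 ≡ 0 (mod 41), i.e. 14x ≡ 9 (mod 41).
Multiplying by 14⁻¹ = 3 gives x ≡ 3·9 = 27 ≡ 27 (mod 41).
Check: f(27) = 14·27 + 32 = 410 = 10·41 + 0 ≡ 0 (mod 41).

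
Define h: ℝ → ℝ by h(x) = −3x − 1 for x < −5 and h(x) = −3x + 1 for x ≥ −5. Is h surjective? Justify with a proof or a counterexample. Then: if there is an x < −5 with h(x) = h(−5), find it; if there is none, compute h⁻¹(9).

Both pieces are strictly decreasing (slopes −3 and −3), so each is injective on its own interval.
The left piece maps (−∞, −5) onto (14, ∞); the right piece maps [−5, ∞) onto (−∞, 16].
The union (14, ∞) ∪ (−∞, 16] covers ℝ, so h is surjective.
For the follow-up: the images overlap, so an x < −5 with h(x) = h(−5) exists. h(−5) = 16; solving −3x − 1 = 16 for x < −5 gives x = (16 + 1)/(−3) = −17/3.

-17/3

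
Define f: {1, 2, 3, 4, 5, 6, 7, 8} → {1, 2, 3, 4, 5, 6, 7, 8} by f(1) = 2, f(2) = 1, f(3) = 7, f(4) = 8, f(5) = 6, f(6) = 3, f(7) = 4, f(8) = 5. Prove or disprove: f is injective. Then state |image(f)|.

8

The values f(1), …, f(8) are 2, 1, 7, 8, 6, 3, 4, 5 — all distinct.
So f(a) = f(b) only when a = b, and f is injective.
The image of f is {1, 2, 3, 4, 5, 6, 7, 8}, which has 8 elements.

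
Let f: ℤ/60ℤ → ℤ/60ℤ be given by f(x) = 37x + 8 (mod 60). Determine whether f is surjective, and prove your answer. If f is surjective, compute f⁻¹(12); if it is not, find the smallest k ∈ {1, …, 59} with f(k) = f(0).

52

Since gcd(37, 60) = 1, 37 is invertible modulo 60. Euclid's algorithm: 60 = 1·37 + 23, 37 = 1·23 + 14, 23 = 1·14 + 9, 14 = 1·9 + 5, 9 = 1·5 + 4, 5 = 1·4 + 1; back-substituting gives 1 = 13·37 − 8·60, so 37⁻¹ ≡ 13 (mod 60).
Then y ↦ 13(y − 8) is a two-sided inverse to f, so every y ∈ ℤ/60ℤ has a preimage.
Hence f is surjective.
Since f is surjective, we find f⁻¹(12): we need 37x ≡ 12 − 8 ≡ 4 (mod 60). Using 37⁻¹ = 13: x ≡ 13·4 = 52, so x = 52.
Check: f(52) = 37·52 + 8 = 1932 = 32·60 + 12 ≡ 12 (mod 60).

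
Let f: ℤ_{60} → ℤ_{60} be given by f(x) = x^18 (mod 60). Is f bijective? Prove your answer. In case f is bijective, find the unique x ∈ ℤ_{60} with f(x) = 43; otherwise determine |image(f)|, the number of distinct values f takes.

f(2): Repeated squaring mod 60: 2^1 ≡ 2, 2^2 ≡ 2² = 4, 2^4 ≡ 4² = 16, 2^8 ≡ 16² = 256 ≡ 16, 2^16 ≡ 16² = 256 ≡ 16. Since 18 = 16 + 2, 2^18 ≡ 16·4: 16·4 = 64 ≡ 4. So 2^18 ≡ 4 (mod 60).
f(8): Repeated squaring mod 60: 8^1 ≡ 8, 8^2 ≡ 8² = 64 ≡ 4, 8^4 ≡ 4² = 16, 8^8 ≡ 16² = 256 ≡ 16, 8^16 ≡ 16² = 256 ≡ 16. Since 18 = 16 + 2, 8^18 ≡ 16·4: 16·4 = 64 ≡ 4. So 8^18 ≡ 4 (mod 60).
So f(2) = f(8) = 4 while 2 ≠ 8, therefore f is not injective, hence not bijective.
Since f is not bijective, we determine |image(f)|. Computing x^18 mod 60 for each x (by repeated squaring, reducing mod 60 at every step), the values f(0), f(1), …, f(59) are: 0, 1, 4, 9, 16, 25, 36, 49, 4, 21, 40, 1, 24, 49, 16, 45, 16, 49, 24, 1, 40, 21, 4, 49, 36, 25, 16, 9, 4, 1, 0, 1, 4, 9, 16, 25, 36, 49, 4, 21, 40, 1, 24, 49, 16, 45, 16, 49, 24, 1, 40, 21, 4, 49, 36, 25, 16, 9, 4, 1.
The distinct values are {0, 1, 4, 9, 16, 21, 24, 25, 36, 40, 45, 49}; there are 12 of them.

12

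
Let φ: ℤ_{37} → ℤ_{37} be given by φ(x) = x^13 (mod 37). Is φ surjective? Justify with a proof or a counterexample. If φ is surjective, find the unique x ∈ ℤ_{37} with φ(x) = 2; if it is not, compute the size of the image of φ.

20

Since 37 is prime, the nonzero elements of ℤ_{37} form a cyclic group of order 36.
As gcd(13, 36) = 1, raising to the 13th power is a bijection on this group: if x_1^13 ≡ x_2^13 then (x_1x_2^{−1})^13 = 1, and the only element of order dividing gcd(13, 36) = 1 is 1, so x_1 = x_2.
With φ(0) = 0 this makes φ injective on all of ℤ_{37}, hence bijective (finite equal-size domain and codomain). In particular φ is surjective.
Since φ is surjective, we find the preimage of 2. The inverse of x ↦ x^13 on (ℤ_{37})^× is x ↦ x^25, because 13·25 = 325 = 9·36 + 1 ≡ 1 (mod 36) and x^{36} = 1 for x ≠ 0 (Fermat). So φ⁻¹(2) = 2^25 mod 37.
Repeated squaring mod 37: 2^1 ≡ 2, 2^2 ≡ 2² = 4, 2^4 ≡ 4² = 16, 2^8 ≡ 16² = 256 ≡ 34, 2^16 ≡ 34² = 1156 ≡ 9. Since 25 = 16 + 8 + 1, 2^25 ≡ 9·34·2: 9·34 = 306 ≡ 10, then 10·2 = 20. So 2^25 ≡ 20 (mod 37).
Hence φ⁻¹(2) = 20.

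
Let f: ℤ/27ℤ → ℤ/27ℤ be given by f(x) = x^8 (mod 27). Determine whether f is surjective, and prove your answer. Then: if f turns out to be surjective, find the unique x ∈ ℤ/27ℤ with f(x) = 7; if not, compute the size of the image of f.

10

f(0) = 0^8 = 0.
f(3): Repeated squaring mod 27: 3^1 ≡ 3, 3^2 ≡ 3² = 9, 3^4 ≡ 9² = 81 ≡ 0, 3^8 ≡ 0² = 0. So 3^8 ≡ 0 (mod 27).
So f(0) = f(3) = 0 while 0 ≠ 3, thus f is not injective.
A non-injective map from the 27-element set ℤ/27ℤ to itself takes at most 26 distinct values, so it cannot be surjective. Hence f is not surjective.
Since f is not surjective, we determine |image(f)|. Computing x^8 mod 27 for each x (by repeated squaring, reducing mod 27 at every step), the values f(0), f(1), …, f(26) are: 0, 1, 13, 0, 7, 16, 0, 4, 10, 0, 19, 22, 0, 25, 25, 0, 22, 19, 0, 10, 4, 0, 16, 7, 0, 13, 1.
The distinct values are {0, 1, 4, 7, 10, 13, 16, 19, 22, 25}; there are 10 of them.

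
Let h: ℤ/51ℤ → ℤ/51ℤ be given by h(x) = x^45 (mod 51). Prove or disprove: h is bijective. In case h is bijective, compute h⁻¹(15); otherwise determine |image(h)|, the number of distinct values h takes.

Computing x^45 mod 51 for each x (by repeated squaring, reducing mod 51 at every step), the values h(0), h(1), …, h(50) are: 0, 1, 32, 12, 4, 20, 27, 40, 26, 42, 28, 41, 48, 13, 5, 36, 16, 17, 18, 49, 29, 21, 37, 44, 6, 43, 8, 45, 7, 14, 30, 22, 2, 33, 34, 35, 15, 46, 38, 3, 10, 23, 9, 25, 11, 24, 31, 47, 39, 19, 50.
Every element of ℤ/51ℤ appears exactly once in this list, so h is a bijection, and in particular bijective.
Since h is bijective, we read off the preimage of 15 from the same table: h(36) = 15, so h⁻¹(15) = 36.

36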